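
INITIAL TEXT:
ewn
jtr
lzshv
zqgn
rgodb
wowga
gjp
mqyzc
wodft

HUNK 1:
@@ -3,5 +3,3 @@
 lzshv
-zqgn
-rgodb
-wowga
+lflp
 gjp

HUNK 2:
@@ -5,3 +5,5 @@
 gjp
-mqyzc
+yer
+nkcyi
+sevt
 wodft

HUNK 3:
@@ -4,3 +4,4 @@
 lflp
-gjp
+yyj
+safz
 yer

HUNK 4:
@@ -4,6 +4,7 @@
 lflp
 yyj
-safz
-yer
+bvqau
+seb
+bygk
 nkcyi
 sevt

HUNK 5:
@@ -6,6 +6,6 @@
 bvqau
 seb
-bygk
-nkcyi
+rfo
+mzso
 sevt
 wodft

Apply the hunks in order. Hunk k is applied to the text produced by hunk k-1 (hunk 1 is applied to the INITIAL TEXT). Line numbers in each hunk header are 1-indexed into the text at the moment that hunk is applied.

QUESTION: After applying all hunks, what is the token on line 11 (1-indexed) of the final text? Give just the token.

Hunk 1: at line 3 remove [zqgn,rgodb,wowga] add [lflp] -> 7 lines: ewn jtr lzshv lflp gjp mqyzc wodft
Hunk 2: at line 5 remove [mqyzc] add [yer,nkcyi,sevt] -> 9 lines: ewn jtr lzshv lflp gjp yer nkcyi sevt wodft
Hunk 3: at line 4 remove [gjp] add [yyj,safz] -> 10 lines: ewn jtr lzshv lflp yyj safz yer nkcyi sevt wodft
Hunk 4: at line 4 remove [safz,yer] add [bvqau,seb,bygk] -> 11 lines: ewn jtr lzshv lflp yyj bvqau seb bygk nkcyi sevt wodft
Hunk 5: at line 6 remove [bygk,nkcyi] add [rfo,mzso] -> 11 lines: ewn jtr lzshv lflp yyj bvqau seb rfo mzso sevt wodft
Final line 11: wodft

Answer: wodft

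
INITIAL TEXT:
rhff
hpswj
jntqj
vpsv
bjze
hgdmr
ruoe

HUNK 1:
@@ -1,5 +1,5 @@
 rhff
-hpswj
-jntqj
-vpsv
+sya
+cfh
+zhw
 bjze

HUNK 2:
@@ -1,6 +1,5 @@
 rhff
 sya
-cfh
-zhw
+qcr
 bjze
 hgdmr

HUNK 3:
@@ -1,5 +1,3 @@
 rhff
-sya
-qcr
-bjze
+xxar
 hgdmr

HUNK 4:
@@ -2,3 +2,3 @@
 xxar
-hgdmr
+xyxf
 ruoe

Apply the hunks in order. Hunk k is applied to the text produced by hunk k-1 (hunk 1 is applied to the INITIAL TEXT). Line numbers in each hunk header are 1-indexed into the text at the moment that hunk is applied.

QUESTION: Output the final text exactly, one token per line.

Hunk 1: at line 1 remove [hpswj,jntqj,vpsv] add [sya,cfh,zhw] -> 7 lines: rhff sya cfh zhw bjze hgdmr ruoe
Hunk 2: at line 1 remove [cfh,zhw] add [qcr] -> 6 lines: rhff sya qcr bjze hgdmr ruoe
Hunk 3: at line 1 remove [sya,qcr,bjze] add [xxar] -> 4 lines: rhff xxar hgdmr ruoe
Hunk 4: at line 2 remove [hgdmr] add [xyxf] -> 4 lines: rhff xxar xyxf ruoe

Answer: rhff
xxar
xyxf
ruoe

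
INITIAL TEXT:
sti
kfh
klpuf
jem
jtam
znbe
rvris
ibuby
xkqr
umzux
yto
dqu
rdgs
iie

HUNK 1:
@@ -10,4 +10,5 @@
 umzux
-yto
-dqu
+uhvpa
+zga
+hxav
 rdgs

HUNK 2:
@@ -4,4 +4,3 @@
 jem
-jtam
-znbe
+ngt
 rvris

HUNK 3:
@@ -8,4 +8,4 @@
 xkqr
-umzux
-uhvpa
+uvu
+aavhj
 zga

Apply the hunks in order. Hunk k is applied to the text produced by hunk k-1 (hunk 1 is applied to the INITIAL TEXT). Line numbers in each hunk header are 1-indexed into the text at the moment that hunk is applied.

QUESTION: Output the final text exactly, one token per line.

Hunk 1: at line 10 remove [yto,dqu] add [uhvpa,zga,hxav] -> 15 lines: sti kfh klpuf jem jtam znbe rvris ibuby xkqr umzux uhvpa zga hxav rdgs iie
Hunk 2: at line 4 remove [jtam,znbe] add [ngt] -> 14 lines: sti kfh klpuf jem ngt rvris ibuby xkqr umzux uhvpa zga hxav rdgs iie
Hunk 3: at line 8 remove [umzux,uhvpa] add [uvu,aavhj] -> 14 lines: sti kfh klpuf jem ngt rvris ibuby xkqr uvu aavhj zga hxav rdgs iie

Answer: sti
kfh
klpuf
jem
ngt
rvris
ibuby
xkqr
uvu
aavhj
zga
hxav
rdgs
iie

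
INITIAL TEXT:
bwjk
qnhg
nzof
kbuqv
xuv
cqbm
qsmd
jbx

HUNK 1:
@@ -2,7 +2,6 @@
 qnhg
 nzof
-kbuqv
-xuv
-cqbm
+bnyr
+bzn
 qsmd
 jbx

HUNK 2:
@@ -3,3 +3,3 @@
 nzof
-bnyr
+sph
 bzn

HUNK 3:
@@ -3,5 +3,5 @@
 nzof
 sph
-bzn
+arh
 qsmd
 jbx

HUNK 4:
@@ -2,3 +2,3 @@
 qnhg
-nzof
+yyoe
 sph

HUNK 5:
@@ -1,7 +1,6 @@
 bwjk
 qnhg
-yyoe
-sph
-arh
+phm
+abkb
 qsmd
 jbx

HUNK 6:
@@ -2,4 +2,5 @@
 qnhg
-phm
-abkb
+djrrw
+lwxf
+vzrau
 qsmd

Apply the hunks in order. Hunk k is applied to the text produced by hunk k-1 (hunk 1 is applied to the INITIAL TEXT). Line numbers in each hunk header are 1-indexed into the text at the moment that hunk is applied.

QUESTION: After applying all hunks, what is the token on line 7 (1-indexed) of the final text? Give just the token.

Answer: jbx

Derivation:
Hunk 1: at line 2 remove [kbuqv,xuv,cqbm] add [bnyr,bzn] -> 7 lines: bwjk qnhg nzof bnyr bzn qsmd jbx
Hunk 2: at line 3 remove [bnyr] add [sph] -> 7 lines: bwjk qnhg nzof sph bzn qsmd jbx
Hunk 3: at line 3 remove [bzn] add [arh] -> 7 lines: bwjk qnhg nzof sph arh qsmd jbx
Hunk 4: at line 2 remove [nzof] add [yyoe] -> 7 lines: bwjk qnhg yyoe sph arh qsmd jbx
Hunk 5: at line 1 remove [yyoe,sph,arh] add [phm,abkb] -> 6 lines: bwjk qnhg phm abkb qsmd jbx
Hunk 6: at line 2 remove [phm,abkb] add [djrrw,lwxf,vzrau] -> 7 lines: bwjk qnhg djrrw lwxf vzrau qsmd jbx
Final line 7: jbx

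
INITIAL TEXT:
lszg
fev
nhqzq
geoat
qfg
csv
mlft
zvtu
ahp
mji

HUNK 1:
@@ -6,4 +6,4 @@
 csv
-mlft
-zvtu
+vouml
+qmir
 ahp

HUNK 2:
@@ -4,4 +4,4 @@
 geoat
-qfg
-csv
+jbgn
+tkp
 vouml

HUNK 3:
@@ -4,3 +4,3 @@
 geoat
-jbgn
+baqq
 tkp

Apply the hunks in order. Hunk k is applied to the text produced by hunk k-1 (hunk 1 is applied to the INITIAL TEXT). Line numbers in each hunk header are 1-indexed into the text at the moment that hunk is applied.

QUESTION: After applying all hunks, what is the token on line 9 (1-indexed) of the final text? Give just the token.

Answer: ahp

Derivation:
Hunk 1: at line 6 remove [mlft,zvtu] add [vouml,qmir] -> 10 lines: lszg fev nhqzq geoat qfg csv vouml qmir ahp mji
Hunk 2: at line 4 remove [qfg,csv] add [jbgn,tkp] -> 10 lines: lszg fev nhqzq geoat jbgn tkp vouml qmir ahp mji
Hunk 3: at line 4 remove [jbgn] add [baqq] -> 10 lines: lszg fev nhqzq geoat baqq tkp vouml qmir ahp mji
Final line 9: ahp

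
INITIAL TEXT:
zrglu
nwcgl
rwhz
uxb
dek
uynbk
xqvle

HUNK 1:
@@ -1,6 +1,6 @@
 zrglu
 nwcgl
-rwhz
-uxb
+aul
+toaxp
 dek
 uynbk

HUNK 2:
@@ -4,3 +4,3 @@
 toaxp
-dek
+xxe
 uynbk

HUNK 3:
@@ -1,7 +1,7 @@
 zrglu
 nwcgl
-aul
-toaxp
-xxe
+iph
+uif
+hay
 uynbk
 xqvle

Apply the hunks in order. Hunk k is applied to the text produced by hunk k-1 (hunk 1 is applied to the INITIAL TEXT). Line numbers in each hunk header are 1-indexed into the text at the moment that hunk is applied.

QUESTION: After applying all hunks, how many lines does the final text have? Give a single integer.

Hunk 1: at line 1 remove [rwhz,uxb] add [aul,toaxp] -> 7 lines: zrglu nwcgl aul toaxp dek uynbk xqvle
Hunk 2: at line 4 remove [dek] add [xxe] -> 7 lines: zrglu nwcgl aul toaxp xxe uynbk xqvle
Hunk 3: at line 1 remove [aul,toaxp,xxe] add [iph,uif,hay] -> 7 lines: zrglu nwcgl iph uif hay uynbk xqvle
Final line count: 7

Answer: 7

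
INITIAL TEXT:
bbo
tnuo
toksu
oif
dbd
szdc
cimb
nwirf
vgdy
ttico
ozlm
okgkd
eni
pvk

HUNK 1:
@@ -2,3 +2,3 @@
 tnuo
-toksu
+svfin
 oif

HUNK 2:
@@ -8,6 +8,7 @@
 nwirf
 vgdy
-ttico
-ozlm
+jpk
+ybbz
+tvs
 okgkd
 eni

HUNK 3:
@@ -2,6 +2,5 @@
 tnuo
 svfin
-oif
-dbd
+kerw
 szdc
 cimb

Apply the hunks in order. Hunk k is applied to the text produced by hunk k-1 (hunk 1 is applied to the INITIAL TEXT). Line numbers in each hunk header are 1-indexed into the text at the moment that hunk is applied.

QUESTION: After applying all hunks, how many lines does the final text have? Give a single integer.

Hunk 1: at line 2 remove [toksu] add [svfin] -> 14 lines: bbo tnuo svfin oif dbd szdc cimb nwirf vgdy ttico ozlm okgkd eni pvk
Hunk 2: at line 8 remove [ttico,ozlm] add [jpk,ybbz,tvs] -> 15 lines: bbo tnuo svfin oif dbd szdc cimb nwirf vgdy jpk ybbz tvs okgkd eni pvk
Hunk 3: at line 2 remove [oif,dbd] add [kerw] -> 14 lines: bbo tnuo svfin kerw szdc cimb nwirf vgdy jpk ybbz tvs okgkd eni pvk
Final line count: 14

Answer: 14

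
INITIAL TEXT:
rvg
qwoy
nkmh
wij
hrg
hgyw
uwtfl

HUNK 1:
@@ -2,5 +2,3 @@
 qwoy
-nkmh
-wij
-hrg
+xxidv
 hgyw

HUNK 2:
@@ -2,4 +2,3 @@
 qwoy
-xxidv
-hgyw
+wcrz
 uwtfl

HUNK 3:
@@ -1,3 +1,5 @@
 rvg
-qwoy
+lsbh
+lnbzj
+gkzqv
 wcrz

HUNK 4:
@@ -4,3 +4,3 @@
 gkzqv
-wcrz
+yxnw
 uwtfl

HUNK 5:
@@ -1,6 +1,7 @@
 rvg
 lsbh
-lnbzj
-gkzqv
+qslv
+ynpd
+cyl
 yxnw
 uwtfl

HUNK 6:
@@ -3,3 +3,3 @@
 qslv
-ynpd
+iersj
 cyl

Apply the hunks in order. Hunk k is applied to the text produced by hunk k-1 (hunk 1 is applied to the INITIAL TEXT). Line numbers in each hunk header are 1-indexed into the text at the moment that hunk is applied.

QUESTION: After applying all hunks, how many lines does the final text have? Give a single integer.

Answer: 7

Derivation:
Hunk 1: at line 2 remove [nkmh,wij,hrg] add [xxidv] -> 5 lines: rvg qwoy xxidv hgyw uwtfl
Hunk 2: at line 2 remove [xxidv,hgyw] add [wcrz] -> 4 lines: rvg qwoy wcrz uwtfl
Hunk 3: at line 1 remove [qwoy] add [lsbh,lnbzj,gkzqv] -> 6 lines: rvg lsbh lnbzj gkzqv wcrz uwtfl
Hunk 4: at line 4 remove [wcrz] add [yxnw] -> 6 lines: rvg lsbh lnbzj gkzqv yxnw uwtfl
Hunk 5: at line 1 remove [lnbzj,gkzqv] add [qslv,ynpd,cyl] -> 7 lines: rvg lsbh qslv ynpd cyl yxnw uwtfl
Hunk 6: at line 3 remove [ynpd] add [iersj] -> 7 lines: rvg lsbh qslv iersj cyl yxnw uwtfl
Final line count: 7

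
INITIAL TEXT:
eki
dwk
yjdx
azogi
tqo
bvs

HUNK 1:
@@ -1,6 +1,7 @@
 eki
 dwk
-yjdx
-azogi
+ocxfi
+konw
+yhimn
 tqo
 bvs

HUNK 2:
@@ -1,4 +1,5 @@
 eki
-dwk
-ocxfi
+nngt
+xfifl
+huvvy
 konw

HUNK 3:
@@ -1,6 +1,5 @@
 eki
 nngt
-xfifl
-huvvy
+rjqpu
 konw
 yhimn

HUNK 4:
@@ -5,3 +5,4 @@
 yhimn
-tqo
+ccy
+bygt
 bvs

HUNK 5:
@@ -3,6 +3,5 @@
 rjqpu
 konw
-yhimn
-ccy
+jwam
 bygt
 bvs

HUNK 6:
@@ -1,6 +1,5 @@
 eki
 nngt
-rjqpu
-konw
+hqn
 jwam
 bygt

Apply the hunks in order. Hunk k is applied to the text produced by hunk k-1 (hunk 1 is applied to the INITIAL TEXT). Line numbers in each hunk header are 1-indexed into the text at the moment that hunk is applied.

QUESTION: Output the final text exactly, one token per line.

Hunk 1: at line 1 remove [yjdx,azogi] add [ocxfi,konw,yhimn] -> 7 lines: eki dwk ocxfi konw yhimn tqo bvs
Hunk 2: at line 1 remove [dwk,ocxfi] add [nngt,xfifl,huvvy] -> 8 lines: eki nngt xfifl huvvy konw yhimn tqo bvs
Hunk 3: at line 1 remove [xfifl,huvvy] add [rjqpu] -> 7 lines: eki nngt rjqpu konw yhimn tqo bvs
Hunk 4: at line 5 remove [tqo] add [ccy,bygt] -> 8 lines: eki nngt rjqpu konw yhimn ccy bygt bvs
Hunk 5: at line 3 remove [yhimn,ccy] add [jwam] -> 7 lines: eki nngt rjqpu konw jwam bygt bvs
Hunk 6: at line 1 remove [rjqpu,konw] add [hqn] -> 6 lines: eki nngt hqn jwam bygt bvs

Answer: eki
nngt
hqn
jwam
bygt
bvs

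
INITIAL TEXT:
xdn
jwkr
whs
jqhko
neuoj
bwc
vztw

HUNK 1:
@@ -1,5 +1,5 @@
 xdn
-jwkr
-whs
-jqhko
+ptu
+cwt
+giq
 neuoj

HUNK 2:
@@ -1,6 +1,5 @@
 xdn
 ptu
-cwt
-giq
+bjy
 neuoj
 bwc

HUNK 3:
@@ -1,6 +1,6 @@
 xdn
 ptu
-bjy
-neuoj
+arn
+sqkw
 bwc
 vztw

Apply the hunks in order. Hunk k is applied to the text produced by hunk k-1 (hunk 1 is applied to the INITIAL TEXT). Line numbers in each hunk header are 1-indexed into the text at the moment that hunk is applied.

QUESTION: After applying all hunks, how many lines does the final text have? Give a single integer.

Answer: 6

Derivation:
Hunk 1: at line 1 remove [jwkr,whs,jqhko] add [ptu,cwt,giq] -> 7 lines: xdn ptu cwt giq neuoj bwc vztw
Hunk 2: at line 1 remove [cwt,giq] add [bjy] -> 6 lines: xdn ptu bjy neuoj bwc vztw
Hunk 3: at line 1 remove [bjy,neuoj] add [arn,sqkw] -> 6 lines: xdn ptu arn sqkw bwc vztw
Final line count: 6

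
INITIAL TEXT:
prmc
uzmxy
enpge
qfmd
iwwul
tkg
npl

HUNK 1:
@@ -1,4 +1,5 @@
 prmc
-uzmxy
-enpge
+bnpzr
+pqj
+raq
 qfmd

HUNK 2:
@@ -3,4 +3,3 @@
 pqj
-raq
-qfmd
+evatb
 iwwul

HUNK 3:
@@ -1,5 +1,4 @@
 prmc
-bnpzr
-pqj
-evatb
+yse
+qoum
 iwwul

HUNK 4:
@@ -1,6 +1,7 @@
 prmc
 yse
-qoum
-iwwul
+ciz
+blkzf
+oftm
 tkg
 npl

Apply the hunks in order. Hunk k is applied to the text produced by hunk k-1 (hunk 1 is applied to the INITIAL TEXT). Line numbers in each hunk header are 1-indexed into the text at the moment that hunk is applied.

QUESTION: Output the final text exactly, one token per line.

Answer: prmc
yse
ciz
blkzf
oftm
tkg
npl

Derivation:
Hunk 1: at line 1 remove [uzmxy,enpge] add [bnpzr,pqj,raq] -> 8 lines: prmc bnpzr pqj raq qfmd iwwul tkg npl
Hunk 2: at line 3 remove [raq,qfmd] add [evatb] -> 7 lines: prmc bnpzr pqj evatb iwwul tkg npl
Hunk 3: at line 1 remove [bnpzr,pqj,evatb] add [yse,qoum] -> 6 lines: prmc yse qoum iwwul tkg npl
Hunk 4: at line 1 remove [qoum,iwwul] add [ciz,blkzf,oftm] -> 7 lines: prmc yse ciz blkzf oftm tkg npl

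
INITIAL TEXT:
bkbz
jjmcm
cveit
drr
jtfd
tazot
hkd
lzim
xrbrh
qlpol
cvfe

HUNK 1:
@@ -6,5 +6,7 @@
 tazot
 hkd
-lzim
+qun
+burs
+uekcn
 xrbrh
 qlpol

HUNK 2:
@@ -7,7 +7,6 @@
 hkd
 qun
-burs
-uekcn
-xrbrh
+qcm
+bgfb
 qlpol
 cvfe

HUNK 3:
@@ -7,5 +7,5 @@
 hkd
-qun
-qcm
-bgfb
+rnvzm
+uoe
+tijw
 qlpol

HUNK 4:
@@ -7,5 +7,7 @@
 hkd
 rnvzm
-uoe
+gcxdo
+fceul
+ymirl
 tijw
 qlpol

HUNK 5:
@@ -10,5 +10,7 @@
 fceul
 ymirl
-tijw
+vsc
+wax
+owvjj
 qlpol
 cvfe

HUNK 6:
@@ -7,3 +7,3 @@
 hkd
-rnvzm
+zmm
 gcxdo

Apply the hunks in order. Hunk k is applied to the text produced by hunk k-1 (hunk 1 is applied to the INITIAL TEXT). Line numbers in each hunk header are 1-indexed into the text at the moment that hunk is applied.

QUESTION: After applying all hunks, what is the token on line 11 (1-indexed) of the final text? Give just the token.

Answer: ymirl

Derivation:
Hunk 1: at line 6 remove [lzim] add [qun,burs,uekcn] -> 13 lines: bkbz jjmcm cveit drr jtfd tazot hkd qun burs uekcn xrbrh qlpol cvfe
Hunk 2: at line 7 remove [burs,uekcn,xrbrh] add [qcm,bgfb] -> 12 lines: bkbz jjmcm cveit drr jtfd tazot hkd qun qcm bgfb qlpol cvfe
Hunk 3: at line 7 remove [qun,qcm,bgfb] add [rnvzm,uoe,tijw] -> 12 lines: bkbz jjmcm cveit drr jtfd tazot hkd rnvzm uoe tijw qlpol cvfe
Hunk 4: at line 7 remove [uoe] add [gcxdo,fceul,ymirl] -> 14 lines: bkbz jjmcm cveit drr jtfd tazot hkd rnvzm gcxdo fceul ymirl tijw qlpol cvfe
Hunk 5: at line 10 remove [tijw] add [vsc,wax,owvjj] -> 16 lines: bkbz jjmcm cveit drr jtfd tazot hkd rnvzm gcxdo fceul ymirl vsc wax owvjj qlpol cvfe
Hunk 6: at line 7 remove [rnvzm] add [zmm] -> 16 lines: bkbz jjmcm cveit drr jtfd tazot hkd zmm gcxdo fceul ymirl vsc wax owvjj qlpol cvfe
Final line 11: ymirl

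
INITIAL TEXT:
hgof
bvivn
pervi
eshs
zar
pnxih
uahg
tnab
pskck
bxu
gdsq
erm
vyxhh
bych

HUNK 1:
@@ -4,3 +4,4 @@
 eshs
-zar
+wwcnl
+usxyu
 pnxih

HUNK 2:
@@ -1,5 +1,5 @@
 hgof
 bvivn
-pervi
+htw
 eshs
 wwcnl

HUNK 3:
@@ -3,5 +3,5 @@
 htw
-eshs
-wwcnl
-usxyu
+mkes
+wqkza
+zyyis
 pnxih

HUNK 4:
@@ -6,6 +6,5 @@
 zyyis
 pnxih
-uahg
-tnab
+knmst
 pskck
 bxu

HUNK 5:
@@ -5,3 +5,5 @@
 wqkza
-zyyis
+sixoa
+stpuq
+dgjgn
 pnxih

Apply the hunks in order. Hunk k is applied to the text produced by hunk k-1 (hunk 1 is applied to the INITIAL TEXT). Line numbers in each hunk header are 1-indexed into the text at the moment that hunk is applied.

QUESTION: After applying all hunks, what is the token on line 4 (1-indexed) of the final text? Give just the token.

Hunk 1: at line 4 remove [zar] add [wwcnl,usxyu] -> 15 lines: hgof bvivn pervi eshs wwcnl usxyu pnxih uahg tnab pskck bxu gdsq erm vyxhh bych
Hunk 2: at line 1 remove [pervi] add [htw] -> 15 lines: hgof bvivn htw eshs wwcnl usxyu pnxih uahg tnab pskck bxu gdsq erm vyxhh bych
Hunk 3: at line 3 remove [eshs,wwcnl,usxyu] add [mkes,wqkza,zyyis] -> 15 lines: hgof bvivn htw mkes wqkza zyyis pnxih uahg tnab pskck bxu gdsq erm vyxhh bych
Hunk 4: at line 6 remove [uahg,tnab] add [knmst] -> 14 lines: hgof bvivn htw mkes wqkza zyyis pnxih knmst pskck bxu gdsq erm vyxhh bych
Hunk 5: at line 5 remove [zyyis] add [sixoa,stpuq,dgjgn] -> 16 lines: hgof bvivn htw mkes wqkza sixoa stpuq dgjgn pnxih knmst pskck bxu gdsq erm vyxhh bych
Final line 4: mkes

Answer: mkes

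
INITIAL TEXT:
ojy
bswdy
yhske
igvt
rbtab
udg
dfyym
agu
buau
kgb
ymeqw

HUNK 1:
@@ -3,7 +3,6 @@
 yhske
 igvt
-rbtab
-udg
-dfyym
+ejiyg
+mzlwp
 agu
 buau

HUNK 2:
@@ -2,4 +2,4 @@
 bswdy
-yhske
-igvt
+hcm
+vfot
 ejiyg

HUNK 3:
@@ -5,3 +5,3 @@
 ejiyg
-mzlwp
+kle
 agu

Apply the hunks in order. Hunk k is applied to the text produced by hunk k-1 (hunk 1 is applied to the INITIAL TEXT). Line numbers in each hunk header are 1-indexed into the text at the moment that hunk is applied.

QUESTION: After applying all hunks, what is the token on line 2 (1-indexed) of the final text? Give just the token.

Answer: bswdy

Derivation:
Hunk 1: at line 3 remove [rbtab,udg,dfyym] add [ejiyg,mzlwp] -> 10 lines: ojy bswdy yhske igvt ejiyg mzlwp agu buau kgb ymeqw
Hunk 2: at line 2 remove [yhske,igvt] add [hcm,vfot] -> 10 lines: ojy bswdy hcm vfot ejiyg mzlwp agu buau kgb ymeqw
Hunk 3: at line 5 remove [mzlwp] add [kle] -> 10 lines: ojy bswdy hcm vfot ejiyg kle agu buau kgb ymeqw
Final line 2: bswdy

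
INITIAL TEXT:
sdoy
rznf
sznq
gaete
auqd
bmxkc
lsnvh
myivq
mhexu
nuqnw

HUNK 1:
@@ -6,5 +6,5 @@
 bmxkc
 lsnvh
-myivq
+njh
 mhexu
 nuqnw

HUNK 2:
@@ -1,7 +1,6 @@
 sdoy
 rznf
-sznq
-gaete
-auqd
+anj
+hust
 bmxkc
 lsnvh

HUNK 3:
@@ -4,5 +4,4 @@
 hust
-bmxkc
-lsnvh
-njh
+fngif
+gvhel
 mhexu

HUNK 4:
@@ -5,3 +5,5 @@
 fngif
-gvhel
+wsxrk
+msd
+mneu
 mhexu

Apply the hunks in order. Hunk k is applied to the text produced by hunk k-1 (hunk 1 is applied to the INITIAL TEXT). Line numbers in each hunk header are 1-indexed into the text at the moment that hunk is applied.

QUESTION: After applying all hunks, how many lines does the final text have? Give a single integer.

Answer: 10

Derivation:
Hunk 1: at line 6 remove [myivq] add [njh] -> 10 lines: sdoy rznf sznq gaete auqd bmxkc lsnvh njh mhexu nuqnw
Hunk 2: at line 1 remove [sznq,gaete,auqd] add [anj,hust] -> 9 lines: sdoy rznf anj hust bmxkc lsnvh njh mhexu nuqnw
Hunk 3: at line 4 remove [bmxkc,lsnvh,njh] add [fngif,gvhel] -> 8 lines: sdoy rznf anj hust fngif gvhel mhexu nuqnw
Hunk 4: at line 5 remove [gvhel] add [wsxrk,msd,mneu] -> 10 lines: sdoy rznf anj hust fngif wsxrk msd mneu mhexu nuqnw
Final line count: 10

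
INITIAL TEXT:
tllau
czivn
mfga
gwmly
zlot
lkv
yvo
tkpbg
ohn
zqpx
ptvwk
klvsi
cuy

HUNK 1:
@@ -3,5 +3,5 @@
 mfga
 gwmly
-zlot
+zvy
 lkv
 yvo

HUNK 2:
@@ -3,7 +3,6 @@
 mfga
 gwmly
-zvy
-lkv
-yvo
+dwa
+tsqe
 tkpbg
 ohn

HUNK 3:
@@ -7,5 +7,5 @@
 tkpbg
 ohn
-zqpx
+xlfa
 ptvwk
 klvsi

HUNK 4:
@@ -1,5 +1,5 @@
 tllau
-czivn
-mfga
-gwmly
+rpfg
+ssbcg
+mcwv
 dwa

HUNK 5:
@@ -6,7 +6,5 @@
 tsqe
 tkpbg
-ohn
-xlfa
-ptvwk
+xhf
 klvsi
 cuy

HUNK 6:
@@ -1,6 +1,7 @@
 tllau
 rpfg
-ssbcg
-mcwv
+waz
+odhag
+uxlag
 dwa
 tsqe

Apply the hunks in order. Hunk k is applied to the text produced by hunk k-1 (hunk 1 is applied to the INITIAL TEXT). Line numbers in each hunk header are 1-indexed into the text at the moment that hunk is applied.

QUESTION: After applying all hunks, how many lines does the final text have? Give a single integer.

Hunk 1: at line 3 remove [zlot] add [zvy] -> 13 lines: tllau czivn mfga gwmly zvy lkv yvo tkpbg ohn zqpx ptvwk klvsi cuy
Hunk 2: at line 3 remove [zvy,lkv,yvo] add [dwa,tsqe] -> 12 lines: tllau czivn mfga gwmly dwa tsqe tkpbg ohn zqpx ptvwk klvsi cuy
Hunk 3: at line 7 remove [zqpx] add [xlfa] -> 12 lines: tllau czivn mfga gwmly dwa tsqe tkpbg ohn xlfa ptvwk klvsi cuy
Hunk 4: at line 1 remove [czivn,mfga,gwmly] add [rpfg,ssbcg,mcwv] -> 12 lines: tllau rpfg ssbcg mcwv dwa tsqe tkpbg ohn xlfa ptvwk klvsi cuy
Hunk 5: at line 6 remove [ohn,xlfa,ptvwk] add [xhf] -> 10 lines: tllau rpfg ssbcg mcwv dwa tsqe tkpbg xhf klvsi cuy
Hunk 6: at line 1 remove [ssbcg,mcwv] add [waz,odhag,uxlag] -> 11 lines: tllau rpfg waz odhag uxlag dwa tsqe tkpbg xhf klvsi cuy
Final line count: 11

Answer: 11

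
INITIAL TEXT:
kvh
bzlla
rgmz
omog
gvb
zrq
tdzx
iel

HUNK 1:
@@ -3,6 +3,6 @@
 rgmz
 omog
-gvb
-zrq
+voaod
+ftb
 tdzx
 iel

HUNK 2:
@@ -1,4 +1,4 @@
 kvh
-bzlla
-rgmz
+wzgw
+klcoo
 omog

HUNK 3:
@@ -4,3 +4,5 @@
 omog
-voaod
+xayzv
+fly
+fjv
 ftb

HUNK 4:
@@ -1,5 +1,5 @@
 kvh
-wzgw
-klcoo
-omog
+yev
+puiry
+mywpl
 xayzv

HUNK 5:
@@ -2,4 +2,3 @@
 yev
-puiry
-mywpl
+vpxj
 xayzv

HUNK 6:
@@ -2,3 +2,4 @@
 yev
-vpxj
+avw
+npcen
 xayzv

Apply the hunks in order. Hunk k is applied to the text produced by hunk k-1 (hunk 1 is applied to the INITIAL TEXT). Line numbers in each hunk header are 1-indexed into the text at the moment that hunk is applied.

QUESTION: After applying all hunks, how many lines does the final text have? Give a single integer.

Answer: 10

Derivation:
Hunk 1: at line 3 remove [gvb,zrq] add [voaod,ftb] -> 8 lines: kvh bzlla rgmz omog voaod ftb tdzx iel
Hunk 2: at line 1 remove [bzlla,rgmz] add [wzgw,klcoo] -> 8 lines: kvh wzgw klcoo omog voaod ftb tdzx iel
Hunk 3: at line 4 remove [voaod] add [xayzv,fly,fjv] -> 10 lines: kvh wzgw klcoo omog xayzv fly fjv ftb tdzx iel
Hunk 4: at line 1 remove [wzgw,klcoo,omog] add [yev,puiry,mywpl] -> 10 lines: kvh yev puiry mywpl xayzv fly fjv ftb tdzx iel
Hunk 5: at line 2 remove [puiry,mywpl] add [vpxj] -> 9 lines: kvh yev vpxj xayzv fly fjv ftb tdzx iel
Hunk 6: at line 2 remove [vpxj] add [avw,npcen] -> 10 lines: kvh yev avw npcen xayzv fly fjv ftb tdzx iel
Final line count: 10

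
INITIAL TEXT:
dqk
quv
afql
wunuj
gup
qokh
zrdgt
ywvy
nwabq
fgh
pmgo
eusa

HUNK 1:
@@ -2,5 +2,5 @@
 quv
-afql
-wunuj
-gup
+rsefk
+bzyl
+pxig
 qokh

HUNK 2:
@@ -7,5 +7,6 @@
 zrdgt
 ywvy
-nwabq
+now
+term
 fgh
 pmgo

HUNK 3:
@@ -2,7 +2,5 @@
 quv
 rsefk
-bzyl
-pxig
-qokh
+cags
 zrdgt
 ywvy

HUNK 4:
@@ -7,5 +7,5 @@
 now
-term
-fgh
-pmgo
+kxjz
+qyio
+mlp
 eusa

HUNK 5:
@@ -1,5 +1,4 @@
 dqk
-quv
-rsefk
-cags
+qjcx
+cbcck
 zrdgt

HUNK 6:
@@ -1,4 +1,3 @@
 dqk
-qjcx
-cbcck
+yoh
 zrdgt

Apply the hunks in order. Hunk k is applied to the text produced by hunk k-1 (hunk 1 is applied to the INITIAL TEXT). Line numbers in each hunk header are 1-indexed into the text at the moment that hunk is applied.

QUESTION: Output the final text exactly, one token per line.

Answer: dqk
yoh
zrdgt
ywvy
now
kxjz
qyio
mlp
eusa

Derivation:
Hunk 1: at line 2 remove [afql,wunuj,gup] add [rsefk,bzyl,pxig] -> 12 lines: dqk quv rsefk bzyl pxig qokh zrdgt ywvy nwabq fgh pmgo eusa
Hunk 2: at line 7 remove [nwabq] add [now,term] -> 13 lines: dqk quv rsefk bzyl pxig qokh zrdgt ywvy now term fgh pmgo eusa
Hunk 3: at line 2 remove [bzyl,pxig,qokh] add [cags] -> 11 lines: dqk quv rsefk cags zrdgt ywvy now term fgh pmgo eusa
Hunk 4: at line 7 remove [term,fgh,pmgo] add [kxjz,qyio,mlp] -> 11 lines: dqk quv rsefk cags zrdgt ywvy now kxjz qyio mlp eusa
Hunk 5: at line 1 remove [quv,rsefk,cags] add [qjcx,cbcck] -> 10 lines: dqk qjcx cbcck zrdgt ywvy now kxjz qyio mlp eusa
Hunk 6: at line 1 remove [qjcx,cbcck] add [yoh] -> 9 lines: dqk yoh zrdgt ywvy now kxjz qyio mlp eusa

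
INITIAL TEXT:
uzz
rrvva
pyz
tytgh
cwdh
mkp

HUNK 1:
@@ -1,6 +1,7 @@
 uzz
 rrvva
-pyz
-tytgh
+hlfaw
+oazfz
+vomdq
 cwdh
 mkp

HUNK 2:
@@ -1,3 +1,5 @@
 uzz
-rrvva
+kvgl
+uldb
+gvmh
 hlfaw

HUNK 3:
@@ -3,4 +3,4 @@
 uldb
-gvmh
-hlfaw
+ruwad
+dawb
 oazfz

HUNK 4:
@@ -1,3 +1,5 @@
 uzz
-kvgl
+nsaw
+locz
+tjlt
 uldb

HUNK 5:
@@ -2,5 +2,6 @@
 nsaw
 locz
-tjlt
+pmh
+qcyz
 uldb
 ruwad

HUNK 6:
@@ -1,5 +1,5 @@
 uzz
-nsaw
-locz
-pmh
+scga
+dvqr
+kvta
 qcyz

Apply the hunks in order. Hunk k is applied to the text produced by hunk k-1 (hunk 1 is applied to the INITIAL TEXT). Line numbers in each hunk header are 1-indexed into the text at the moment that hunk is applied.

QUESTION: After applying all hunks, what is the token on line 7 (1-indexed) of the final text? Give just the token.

Hunk 1: at line 1 remove [pyz,tytgh] add [hlfaw,oazfz,vomdq] -> 7 lines: uzz rrvva hlfaw oazfz vomdq cwdh mkp
Hunk 2: at line 1 remove [rrvva] add [kvgl,uldb,gvmh] -> 9 lines: uzz kvgl uldb gvmh hlfaw oazfz vomdq cwdh mkp
Hunk 3: at line 3 remove [gvmh,hlfaw] add [ruwad,dawb] -> 9 lines: uzz kvgl uldb ruwad dawb oazfz vomdq cwdh mkp
Hunk 4: at line 1 remove [kvgl] add [nsaw,locz,tjlt] -> 11 lines: uzz nsaw locz tjlt uldb ruwad dawb oazfz vomdq cwdh mkp
Hunk 5: at line 2 remove [tjlt] add [pmh,qcyz] -> 12 lines: uzz nsaw locz pmh qcyz uldb ruwad dawb oazfz vomdq cwdh mkp
Hunk 6: at line 1 remove [nsaw,locz,pmh] add [scga,dvqr,kvta] -> 12 lines: uzz scga dvqr kvta qcyz uldb ruwad dawb oazfz vomdq cwdh mkp
Final line 7: ruwad

Answer: ruwad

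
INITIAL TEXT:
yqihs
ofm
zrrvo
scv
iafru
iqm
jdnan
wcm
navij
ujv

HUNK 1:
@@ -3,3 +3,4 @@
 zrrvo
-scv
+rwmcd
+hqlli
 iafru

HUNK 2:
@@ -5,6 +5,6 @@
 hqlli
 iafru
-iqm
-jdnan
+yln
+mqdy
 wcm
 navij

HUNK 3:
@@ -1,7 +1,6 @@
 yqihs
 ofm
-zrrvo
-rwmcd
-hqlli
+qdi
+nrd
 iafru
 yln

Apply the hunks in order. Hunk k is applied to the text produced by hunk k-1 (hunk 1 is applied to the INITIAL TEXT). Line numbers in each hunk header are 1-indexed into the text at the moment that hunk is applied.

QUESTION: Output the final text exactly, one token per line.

Answer: yqihs
ofm
qdi
nrd
iafru
yln
mqdy
wcm
navij
ujv

Derivation:
Hunk 1: at line 3 remove [scv] add [rwmcd,hqlli] -> 11 lines: yqihs ofm zrrvo rwmcd hqlli iafru iqm jdnan wcm navij ujv
Hunk 2: at line 5 remove [iqm,jdnan] add [yln,mqdy] -> 11 lines: yqihs ofm zrrvo rwmcd hqlli iafru yln mqdy wcm navij ujv
Hunk 3: at line 1 remove [zrrvo,rwmcd,hqlli] add [qdi,nrd] -> 10 lines: yqihs ofm qdi nrd iafru yln mqdy wcm navij ujv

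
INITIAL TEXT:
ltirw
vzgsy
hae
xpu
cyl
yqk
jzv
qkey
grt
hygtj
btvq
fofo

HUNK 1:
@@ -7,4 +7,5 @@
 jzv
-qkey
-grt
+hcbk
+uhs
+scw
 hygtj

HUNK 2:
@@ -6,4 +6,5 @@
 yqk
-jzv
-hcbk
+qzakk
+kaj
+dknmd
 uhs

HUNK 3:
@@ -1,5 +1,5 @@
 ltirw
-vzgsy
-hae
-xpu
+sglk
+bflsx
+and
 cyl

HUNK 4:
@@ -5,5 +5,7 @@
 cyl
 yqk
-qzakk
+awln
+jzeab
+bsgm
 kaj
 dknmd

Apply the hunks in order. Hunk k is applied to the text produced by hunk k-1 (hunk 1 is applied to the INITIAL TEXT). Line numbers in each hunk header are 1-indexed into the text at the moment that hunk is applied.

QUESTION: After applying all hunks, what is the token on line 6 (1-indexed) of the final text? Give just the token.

Hunk 1: at line 7 remove [qkey,grt] add [hcbk,uhs,scw] -> 13 lines: ltirw vzgsy hae xpu cyl yqk jzv hcbk uhs scw hygtj btvq fofo
Hunk 2: at line 6 remove [jzv,hcbk] add [qzakk,kaj,dknmd] -> 14 lines: ltirw vzgsy hae xpu cyl yqk qzakk kaj dknmd uhs scw hygtj btvq fofo
Hunk 3: at line 1 remove [vzgsy,hae,xpu] add [sglk,bflsx,and] -> 14 lines: ltirw sglk bflsx and cyl yqk qzakk kaj dknmd uhs scw hygtj btvq fofo
Hunk 4: at line 5 remove [qzakk] add [awln,jzeab,bsgm] -> 16 lines: ltirw sglk bflsx and cyl yqk awln jzeab bsgm kaj dknmd uhs scw hygtj btvq fofo
Final line 6: yqk

Answer: yqk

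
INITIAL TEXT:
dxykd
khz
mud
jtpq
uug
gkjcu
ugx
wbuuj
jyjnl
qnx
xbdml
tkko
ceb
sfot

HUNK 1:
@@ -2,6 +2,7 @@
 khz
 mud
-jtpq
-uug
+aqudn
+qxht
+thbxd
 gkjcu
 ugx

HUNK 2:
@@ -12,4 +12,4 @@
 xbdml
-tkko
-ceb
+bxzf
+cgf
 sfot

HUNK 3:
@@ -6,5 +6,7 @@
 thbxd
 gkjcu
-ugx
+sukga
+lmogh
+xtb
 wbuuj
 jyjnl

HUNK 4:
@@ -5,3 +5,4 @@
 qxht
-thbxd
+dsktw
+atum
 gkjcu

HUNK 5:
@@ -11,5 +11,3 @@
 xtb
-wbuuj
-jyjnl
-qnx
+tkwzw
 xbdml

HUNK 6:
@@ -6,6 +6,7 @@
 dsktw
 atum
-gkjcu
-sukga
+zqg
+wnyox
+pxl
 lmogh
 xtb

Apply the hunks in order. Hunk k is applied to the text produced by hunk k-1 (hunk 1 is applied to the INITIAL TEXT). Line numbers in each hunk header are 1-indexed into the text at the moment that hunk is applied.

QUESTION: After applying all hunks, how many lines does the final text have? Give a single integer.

Hunk 1: at line 2 remove [jtpq,uug] add [aqudn,qxht,thbxd] -> 15 lines: dxykd khz mud aqudn qxht thbxd gkjcu ugx wbuuj jyjnl qnx xbdml tkko ceb sfot
Hunk 2: at line 12 remove [tkko,ceb] add [bxzf,cgf] -> 15 lines: dxykd khz mud aqudn qxht thbxd gkjcu ugx wbuuj jyjnl qnx xbdml bxzf cgf sfot
Hunk 3: at line 6 remove [ugx] add [sukga,lmogh,xtb] -> 17 lines: dxykd khz mud aqudn qxht thbxd gkjcu sukga lmogh xtb wbuuj jyjnl qnx xbdml bxzf cgf sfot
Hunk 4: at line 5 remove [thbxd] add [dsktw,atum] -> 18 lines: dxykd khz mud aqudn qxht dsktw atum gkjcu sukga lmogh xtb wbuuj jyjnl qnx xbdml bxzf cgf sfot
Hunk 5: at line 11 remove [wbuuj,jyjnl,qnx] add [tkwzw] -> 16 lines: dxykd khz mud aqudn qxht dsktw atum gkjcu sukga lmogh xtb tkwzw xbdml bxzf cgf sfot
Hunk 6: at line 6 remove [gkjcu,sukga] add [zqg,wnyox,pxl] -> 17 lines: dxykd khz mud aqudn qxht dsktw atum zqg wnyox pxl lmogh xtb tkwzw xbdml bxzf cgf sfot
Final line count: 17

Answer: 17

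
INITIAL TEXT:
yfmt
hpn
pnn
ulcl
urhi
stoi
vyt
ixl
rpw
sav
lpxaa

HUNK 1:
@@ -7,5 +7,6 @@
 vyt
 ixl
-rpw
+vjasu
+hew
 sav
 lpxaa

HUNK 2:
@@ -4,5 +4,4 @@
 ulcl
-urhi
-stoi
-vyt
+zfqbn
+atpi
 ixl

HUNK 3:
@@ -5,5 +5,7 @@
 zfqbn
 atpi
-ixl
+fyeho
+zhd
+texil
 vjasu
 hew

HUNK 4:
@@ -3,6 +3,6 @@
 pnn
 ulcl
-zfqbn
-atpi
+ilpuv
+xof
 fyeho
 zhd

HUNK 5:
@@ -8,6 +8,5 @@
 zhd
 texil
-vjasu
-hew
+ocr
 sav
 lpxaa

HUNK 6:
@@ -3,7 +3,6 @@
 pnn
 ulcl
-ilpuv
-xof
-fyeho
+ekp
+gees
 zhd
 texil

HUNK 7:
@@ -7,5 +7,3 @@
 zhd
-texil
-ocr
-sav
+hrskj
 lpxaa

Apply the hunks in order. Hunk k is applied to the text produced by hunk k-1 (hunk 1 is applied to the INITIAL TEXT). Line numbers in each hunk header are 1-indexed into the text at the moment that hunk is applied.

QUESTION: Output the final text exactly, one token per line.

Hunk 1: at line 7 remove [rpw] add [vjasu,hew] -> 12 lines: yfmt hpn pnn ulcl urhi stoi vyt ixl vjasu hew sav lpxaa
Hunk 2: at line 4 remove [urhi,stoi,vyt] add [zfqbn,atpi] -> 11 lines: yfmt hpn pnn ulcl zfqbn atpi ixl vjasu hew sav lpxaa
Hunk 3: at line 5 remove [ixl] add [fyeho,zhd,texil] -> 13 lines: yfmt hpn pnn ulcl zfqbn atpi fyeho zhd texil vjasu hew sav lpxaa
Hunk 4: at line 3 remove [zfqbn,atpi] add [ilpuv,xof] -> 13 lines: yfmt hpn pnn ulcl ilpuv xof fyeho zhd texil vjasu hew sav lpxaa
Hunk 5: at line 8 remove [vjasu,hew] add [ocr] -> 12 lines: yfmt hpn pnn ulcl ilpuv xof fyeho zhd texil ocr sav lpxaa
Hunk 6: at line 3 remove [ilpuv,xof,fyeho] add [ekp,gees] -> 11 lines: yfmt hpn pnn ulcl ekp gees zhd texil ocr sav lpxaa
Hunk 7: at line 7 remove [texil,ocr,sav] add [hrskj] -> 9 lines: yfmt hpn pnn ulcl ekp gees zhd hrskj lpxaa

Answer: yfmt
hpn
pnn
ulcl
ekp
gees
zhd
hrskj
lpxaa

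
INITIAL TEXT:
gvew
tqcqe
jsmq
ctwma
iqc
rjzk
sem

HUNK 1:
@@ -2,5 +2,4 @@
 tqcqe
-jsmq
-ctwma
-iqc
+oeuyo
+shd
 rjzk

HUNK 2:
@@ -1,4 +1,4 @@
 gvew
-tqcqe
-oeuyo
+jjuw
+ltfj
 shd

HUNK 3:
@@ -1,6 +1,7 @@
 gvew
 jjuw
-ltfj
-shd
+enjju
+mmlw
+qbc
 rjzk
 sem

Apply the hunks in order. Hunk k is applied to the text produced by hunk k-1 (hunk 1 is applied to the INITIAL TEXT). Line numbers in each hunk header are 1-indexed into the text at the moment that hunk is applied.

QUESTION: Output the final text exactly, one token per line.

Hunk 1: at line 2 remove [jsmq,ctwma,iqc] add [oeuyo,shd] -> 6 lines: gvew tqcqe oeuyo shd rjzk sem
Hunk 2: at line 1 remove [tqcqe,oeuyo] add [jjuw,ltfj] -> 6 lines: gvew jjuw ltfj shd rjzk sem
Hunk 3: at line 1 remove [ltfj,shd] add [enjju,mmlw,qbc] -> 7 lines: gvew jjuw enjju mmlw qbc rjzk sem

Answer: gvew
jjuw
enjju
mmlw
qbc
rjzk
sem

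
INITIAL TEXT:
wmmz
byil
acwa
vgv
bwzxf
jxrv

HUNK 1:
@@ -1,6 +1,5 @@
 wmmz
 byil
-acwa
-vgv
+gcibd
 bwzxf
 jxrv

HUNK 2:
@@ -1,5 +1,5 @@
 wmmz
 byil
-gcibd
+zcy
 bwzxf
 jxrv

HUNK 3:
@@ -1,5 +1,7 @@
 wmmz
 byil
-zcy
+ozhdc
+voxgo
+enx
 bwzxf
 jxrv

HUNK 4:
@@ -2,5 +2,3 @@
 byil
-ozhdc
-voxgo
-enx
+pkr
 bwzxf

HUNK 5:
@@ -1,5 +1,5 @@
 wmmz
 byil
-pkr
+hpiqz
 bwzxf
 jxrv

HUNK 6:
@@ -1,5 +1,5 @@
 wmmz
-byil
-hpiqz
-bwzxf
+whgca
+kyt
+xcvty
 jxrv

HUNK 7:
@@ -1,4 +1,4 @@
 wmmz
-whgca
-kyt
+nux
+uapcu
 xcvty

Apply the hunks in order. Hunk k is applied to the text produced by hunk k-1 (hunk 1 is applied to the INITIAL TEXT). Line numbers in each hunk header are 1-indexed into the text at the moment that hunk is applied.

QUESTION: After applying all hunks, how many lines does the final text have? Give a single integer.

Answer: 5

Derivation:
Hunk 1: at line 1 remove [acwa,vgv] add [gcibd] -> 5 lines: wmmz byil gcibd bwzxf jxrv
Hunk 2: at line 1 remove [gcibd] add [zcy] -> 5 lines: wmmz byil zcy bwzxf jxrv
Hunk 3: at line 1 remove [zcy] add [ozhdc,voxgo,enx] -> 7 lines: wmmz byil ozhdc voxgo enx bwzxf jxrv
Hunk 4: at line 2 remove [ozhdc,voxgo,enx] add [pkr] -> 5 lines: wmmz byil pkr bwzxf jxrv
Hunk 5: at line 1 remove [pkr] add [hpiqz] -> 5 lines: wmmz byil hpiqz bwzxf jxrv
Hunk 6: at line 1 remove [byil,hpiqz,bwzxf] add [whgca,kyt,xcvty] -> 5 lines: wmmz whgca kyt xcvty jxrv
Hunk 7: at line 1 remove [whgca,kyt] add [nux,uapcu] -> 5 lines: wmmz nux uapcu xcvty jxrv
Final line count: 5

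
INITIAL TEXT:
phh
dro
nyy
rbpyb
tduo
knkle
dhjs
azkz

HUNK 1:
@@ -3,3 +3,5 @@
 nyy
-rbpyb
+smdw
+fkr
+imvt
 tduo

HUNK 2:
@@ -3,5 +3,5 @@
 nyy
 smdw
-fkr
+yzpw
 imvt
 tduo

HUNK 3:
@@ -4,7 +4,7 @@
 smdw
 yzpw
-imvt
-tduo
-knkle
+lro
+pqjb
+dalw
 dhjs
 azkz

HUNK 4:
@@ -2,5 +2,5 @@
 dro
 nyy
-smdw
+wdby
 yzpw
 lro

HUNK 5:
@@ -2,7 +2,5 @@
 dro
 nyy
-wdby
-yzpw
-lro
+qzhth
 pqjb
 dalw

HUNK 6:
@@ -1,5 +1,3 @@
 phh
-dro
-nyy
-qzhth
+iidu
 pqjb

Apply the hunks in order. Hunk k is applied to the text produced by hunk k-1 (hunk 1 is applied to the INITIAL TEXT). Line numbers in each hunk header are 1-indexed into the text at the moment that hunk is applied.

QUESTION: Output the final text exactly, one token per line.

Hunk 1: at line 3 remove [rbpyb] add [smdw,fkr,imvt] -> 10 lines: phh dro nyy smdw fkr imvt tduo knkle dhjs azkz
Hunk 2: at line 3 remove [fkr] add [yzpw] -> 10 lines: phh dro nyy smdw yzpw imvt tduo knkle dhjs azkz
Hunk 3: at line 4 remove [imvt,tduo,knkle] add [lro,pqjb,dalw] -> 10 lines: phh dro nyy smdw yzpw lro pqjb dalw dhjs azkz
Hunk 4: at line 2 remove [smdw] add [wdby] -> 10 lines: phh dro nyy wdby yzpw lro pqjb dalw dhjs azkz
Hunk 5: at line 2 remove [wdby,yzpw,lro] add [qzhth] -> 8 lines: phh dro nyy qzhth pqjb dalw dhjs azkz
Hunk 6: at line 1 remove [dro,nyy,qzhth] add [iidu] -> 6 lines: phh iidu pqjb dalw dhjs azkz

Answer: phh
iidu
pqjb
dalw
dhjs
azkz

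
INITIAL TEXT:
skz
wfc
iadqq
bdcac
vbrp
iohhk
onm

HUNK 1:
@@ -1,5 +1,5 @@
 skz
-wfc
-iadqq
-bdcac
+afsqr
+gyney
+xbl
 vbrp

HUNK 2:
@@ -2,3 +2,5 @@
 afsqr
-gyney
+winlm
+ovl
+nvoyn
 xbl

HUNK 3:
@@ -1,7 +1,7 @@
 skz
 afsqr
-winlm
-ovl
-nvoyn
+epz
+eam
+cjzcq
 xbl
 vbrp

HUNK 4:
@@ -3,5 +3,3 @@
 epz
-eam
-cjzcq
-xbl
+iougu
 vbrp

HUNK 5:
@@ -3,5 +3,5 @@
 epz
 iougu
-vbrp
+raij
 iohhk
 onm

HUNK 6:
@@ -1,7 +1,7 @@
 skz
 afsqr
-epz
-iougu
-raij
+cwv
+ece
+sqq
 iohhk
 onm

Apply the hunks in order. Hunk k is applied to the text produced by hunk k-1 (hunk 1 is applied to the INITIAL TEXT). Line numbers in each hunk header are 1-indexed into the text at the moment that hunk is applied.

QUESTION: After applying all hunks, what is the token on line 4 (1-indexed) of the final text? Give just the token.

Answer: ece

Derivation:
Hunk 1: at line 1 remove [wfc,iadqq,bdcac] add [afsqr,gyney,xbl] -> 7 lines: skz afsqr gyney xbl vbrp iohhk onm
Hunk 2: at line 2 remove [gyney] add [winlm,ovl,nvoyn] -> 9 lines: skz afsqr winlm ovl nvoyn xbl vbrp iohhk onm
Hunk 3: at line 1 remove [winlm,ovl,nvoyn] add [epz,eam,cjzcq] -> 9 lines: skz afsqr epz eam cjzcq xbl vbrp iohhk onm
Hunk 4: at line 3 remove [eam,cjzcq,xbl] add [iougu] -> 7 lines: skz afsqr epz iougu vbrp iohhk onm
Hunk 5: at line 3 remove [vbrp] add [raij] -> 7 lines: skz afsqr epz iougu raij iohhk onm
Hunk 6: at line 1 remove [epz,iougu,raij] add [cwv,ece,sqq] -> 7 lines: skz afsqr cwv ece sqq iohhk onm
Final line 4: ece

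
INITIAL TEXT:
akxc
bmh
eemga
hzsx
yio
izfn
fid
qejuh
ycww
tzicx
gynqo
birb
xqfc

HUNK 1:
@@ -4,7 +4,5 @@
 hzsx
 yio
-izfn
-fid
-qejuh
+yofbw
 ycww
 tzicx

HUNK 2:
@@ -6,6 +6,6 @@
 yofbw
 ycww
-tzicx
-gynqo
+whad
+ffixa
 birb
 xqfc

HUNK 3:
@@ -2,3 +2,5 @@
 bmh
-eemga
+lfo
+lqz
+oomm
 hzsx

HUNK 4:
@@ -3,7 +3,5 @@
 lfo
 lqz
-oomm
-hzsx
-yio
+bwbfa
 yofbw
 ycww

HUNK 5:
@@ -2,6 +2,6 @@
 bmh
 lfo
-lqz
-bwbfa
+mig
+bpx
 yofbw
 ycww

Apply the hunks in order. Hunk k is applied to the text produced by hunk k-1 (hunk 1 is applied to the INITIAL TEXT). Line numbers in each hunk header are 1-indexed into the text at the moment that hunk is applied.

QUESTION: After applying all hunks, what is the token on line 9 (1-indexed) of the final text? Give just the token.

Answer: ffixa

Derivation:
Hunk 1: at line 4 remove [izfn,fid,qejuh] add [yofbw] -> 11 lines: akxc bmh eemga hzsx yio yofbw ycww tzicx gynqo birb xqfc
Hunk 2: at line 6 remove [tzicx,gynqo] add [whad,ffixa] -> 11 lines: akxc bmh eemga hzsx yio yofbw ycww whad ffixa birb xqfc
Hunk 3: at line 2 remove [eemga] add [lfo,lqz,oomm] -> 13 lines: akxc bmh lfo lqz oomm hzsx yio yofbw ycww whad ffixa birb xqfc
Hunk 4: at line 3 remove [oomm,hzsx,yio] add [bwbfa] -> 11 lines: akxc bmh lfo lqz bwbfa yofbw ycww whad ffixa birb xqfc
Hunk 5: at line 2 remove [lqz,bwbfa] add [mig,bpx] -> 11 lines: akxc bmh lfo mig bpx yofbw ycww whad ffixa birb xqfc
Final line 9: ffixa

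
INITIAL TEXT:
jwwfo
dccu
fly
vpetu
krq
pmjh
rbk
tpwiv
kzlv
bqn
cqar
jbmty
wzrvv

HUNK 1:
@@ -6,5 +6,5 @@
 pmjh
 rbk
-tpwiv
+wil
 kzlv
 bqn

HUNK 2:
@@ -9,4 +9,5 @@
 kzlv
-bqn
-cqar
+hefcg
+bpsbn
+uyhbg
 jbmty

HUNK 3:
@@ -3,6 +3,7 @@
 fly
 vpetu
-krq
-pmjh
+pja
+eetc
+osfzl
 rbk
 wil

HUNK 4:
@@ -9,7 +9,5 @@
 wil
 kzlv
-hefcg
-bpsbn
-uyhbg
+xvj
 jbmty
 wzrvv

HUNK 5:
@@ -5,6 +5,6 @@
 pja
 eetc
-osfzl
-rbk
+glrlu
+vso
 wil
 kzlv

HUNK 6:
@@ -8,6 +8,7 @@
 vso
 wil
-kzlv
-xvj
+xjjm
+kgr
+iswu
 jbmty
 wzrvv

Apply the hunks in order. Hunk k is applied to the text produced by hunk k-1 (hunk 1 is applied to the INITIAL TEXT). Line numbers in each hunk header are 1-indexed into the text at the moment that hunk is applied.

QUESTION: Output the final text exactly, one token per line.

Hunk 1: at line 6 remove [tpwiv] add [wil] -> 13 lines: jwwfo dccu fly vpetu krq pmjh rbk wil kzlv bqn cqar jbmty wzrvv
Hunk 2: at line 9 remove [bqn,cqar] add [hefcg,bpsbn,uyhbg] -> 14 lines: jwwfo dccu fly vpetu krq pmjh rbk wil kzlv hefcg bpsbn uyhbg jbmty wzrvv
Hunk 3: at line 3 remove [krq,pmjh] add [pja,eetc,osfzl] -> 15 lines: jwwfo dccu fly vpetu pja eetc osfzl rbk wil kzlv hefcg bpsbn uyhbg jbmty wzrvv
Hunk 4: at line 9 remove [hefcg,bpsbn,uyhbg] add [xvj] -> 13 lines: jwwfo dccu fly vpetu pja eetc osfzl rbk wil kzlv xvj jbmty wzrvv
Hunk 5: at line 5 remove [osfzl,rbk] add [glrlu,vso] -> 13 lines: jwwfo dccu fly vpetu pja eetc glrlu vso wil kzlv xvj jbmty wzrvv
Hunk 6: at line 8 remove [kzlv,xvj] add [xjjm,kgr,iswu] -> 14 lines: jwwfo dccu fly vpetu pja eetc glrlu vso wil xjjm kgr iswu jbmty wzrvv

Answer: jwwfo
dccu
fly
vpetu
pja
eetc
glrlu
vso
wil
xjjm
kgr
iswu
jbmty
wzrvv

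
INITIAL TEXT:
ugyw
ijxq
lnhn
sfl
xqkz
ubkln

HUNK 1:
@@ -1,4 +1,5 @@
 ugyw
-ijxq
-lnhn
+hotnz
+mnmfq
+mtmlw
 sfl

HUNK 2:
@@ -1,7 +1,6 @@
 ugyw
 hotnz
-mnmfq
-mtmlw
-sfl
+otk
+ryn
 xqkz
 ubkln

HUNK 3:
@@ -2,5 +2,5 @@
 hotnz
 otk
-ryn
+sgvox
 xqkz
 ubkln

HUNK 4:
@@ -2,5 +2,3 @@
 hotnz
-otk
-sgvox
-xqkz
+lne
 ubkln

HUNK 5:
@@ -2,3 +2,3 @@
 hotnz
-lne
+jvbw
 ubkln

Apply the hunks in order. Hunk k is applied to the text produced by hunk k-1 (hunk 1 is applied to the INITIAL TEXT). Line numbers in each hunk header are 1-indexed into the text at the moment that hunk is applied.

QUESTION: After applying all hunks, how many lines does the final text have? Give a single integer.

Hunk 1: at line 1 remove [ijxq,lnhn] add [hotnz,mnmfq,mtmlw] -> 7 lines: ugyw hotnz mnmfq mtmlw sfl xqkz ubkln
Hunk 2: at line 1 remove [mnmfq,mtmlw,sfl] add [otk,ryn] -> 6 lines: ugyw hotnz otk ryn xqkz ubkln
Hunk 3: at line 2 remove [ryn] add [sgvox] -> 6 lines: ugyw hotnz otk sgvox xqkz ubkln
Hunk 4: at line 2 remove [otk,sgvox,xqkz] add [lne] -> 4 lines: ugyw hotnz lne ubkln
Hunk 5: at line 2 remove [lne] add [jvbw] -> 4 lines: ugyw hotnz jvbw ubkln
Final line count: 4

Answer: 4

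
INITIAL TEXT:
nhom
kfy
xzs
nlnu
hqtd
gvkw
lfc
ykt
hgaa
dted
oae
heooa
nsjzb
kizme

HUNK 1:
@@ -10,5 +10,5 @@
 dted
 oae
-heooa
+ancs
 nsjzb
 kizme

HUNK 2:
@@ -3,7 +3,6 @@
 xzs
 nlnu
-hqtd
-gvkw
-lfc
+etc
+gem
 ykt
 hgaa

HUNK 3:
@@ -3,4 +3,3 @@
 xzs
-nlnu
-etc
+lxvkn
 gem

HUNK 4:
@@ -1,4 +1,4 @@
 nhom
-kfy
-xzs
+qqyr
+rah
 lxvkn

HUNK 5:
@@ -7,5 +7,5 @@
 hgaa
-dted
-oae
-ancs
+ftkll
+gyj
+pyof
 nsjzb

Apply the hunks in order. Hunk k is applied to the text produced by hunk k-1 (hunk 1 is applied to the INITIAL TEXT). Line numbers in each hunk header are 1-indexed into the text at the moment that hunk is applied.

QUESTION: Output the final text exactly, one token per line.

Hunk 1: at line 10 remove [heooa] add [ancs] -> 14 lines: nhom kfy xzs nlnu hqtd gvkw lfc ykt hgaa dted oae ancs nsjzb kizme
Hunk 2: at line 3 remove [hqtd,gvkw,lfc] add [etc,gem] -> 13 lines: nhom kfy xzs nlnu etc gem ykt hgaa dted oae ancs nsjzb kizme
Hunk 3: at line 3 remove [nlnu,etc] add [lxvkn] -> 12 lines: nhom kfy xzs lxvkn gem ykt hgaa dted oae ancs nsjzb kizme
Hunk 4: at line 1 remove [kfy,xzs] add [qqyr,rah] -> 12 lines: nhom qqyr rah lxvkn gem ykt hgaa dted oae ancs nsjzb kizme
Hunk 5: at line 7 remove [dted,oae,ancs] add [ftkll,gyj,pyof] -> 12 lines: nhom qqyr rah lxvkn gem ykt hgaa ftkll gyj pyof nsjzb kizme

Answer: nhom
qqyr
rah
lxvkn
gem
ykt
hgaa
ftkll
gyj
pyof
nsjzb
kizme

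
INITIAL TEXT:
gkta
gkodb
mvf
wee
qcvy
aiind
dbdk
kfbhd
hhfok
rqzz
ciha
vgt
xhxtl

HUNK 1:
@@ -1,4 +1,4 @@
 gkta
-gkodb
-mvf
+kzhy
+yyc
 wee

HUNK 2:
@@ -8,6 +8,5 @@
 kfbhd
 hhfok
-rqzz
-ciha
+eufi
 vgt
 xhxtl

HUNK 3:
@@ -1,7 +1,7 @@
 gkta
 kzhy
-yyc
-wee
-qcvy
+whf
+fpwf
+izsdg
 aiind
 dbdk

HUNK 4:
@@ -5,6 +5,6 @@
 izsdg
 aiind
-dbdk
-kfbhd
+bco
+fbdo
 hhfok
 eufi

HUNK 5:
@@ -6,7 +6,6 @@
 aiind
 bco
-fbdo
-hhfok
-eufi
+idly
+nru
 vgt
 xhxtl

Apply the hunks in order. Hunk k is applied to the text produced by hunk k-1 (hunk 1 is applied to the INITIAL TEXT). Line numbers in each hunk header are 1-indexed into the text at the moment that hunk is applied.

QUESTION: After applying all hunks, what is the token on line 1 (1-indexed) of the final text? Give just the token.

Answer: gkta

Derivation:
Hunk 1: at line 1 remove [gkodb,mvf] add [kzhy,yyc] -> 13 lines: gkta kzhy yyc wee qcvy aiind dbdk kfbhd hhfok rqzz ciha vgt xhxtl
Hunk 2: at line 8 remove [rqzz,ciha] add [eufi] -> 12 lines: gkta kzhy yyc wee qcvy aiind dbdk kfbhd hhfok eufi vgt xhxtl
Hunk 3: at line 1 remove [yyc,wee,qcvy] add [whf,fpwf,izsdg] -> 12 lines: gkta kzhy whf fpwf izsdg aiind dbdk kfbhd hhfok eufi vgt xhxtl
Hunk 4: at line 5 remove [dbdk,kfbhd] add [bco,fbdo] -> 12 lines: gkta kzhy whf fpwf izsdg aiind bco fbdo hhfok eufi vgt xhxtl
Hunk 5: at line 6 remove [fbdo,hhfok,eufi] add [idly,nru] -> 11 lines: gkta kzhy whf fpwf izsdg aiind bco idly nru vgt xhxtl
Final line 1: gkta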